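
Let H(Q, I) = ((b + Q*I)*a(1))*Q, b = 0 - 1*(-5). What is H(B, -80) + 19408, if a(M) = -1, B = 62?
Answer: 326618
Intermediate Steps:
b = 5 (b = 0 + 5 = 5)
H(Q, I) = Q*(-5 - I*Q) (H(Q, I) = ((5 + Q*I)*(-1))*Q = ((5 + I*Q)*(-1))*Q = (-5 - I*Q)*Q = Q*(-5 - I*Q))
H(B, -80) + 19408 = -1*62*(5 - 80*62) + 19408 = -1*62*(5 - 4960) + 19408 = -1*62*(-4955) + 19408 = 307210 + 19408 = 326618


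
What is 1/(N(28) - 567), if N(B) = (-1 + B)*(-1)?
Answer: -1/594 ≈ -0.0016835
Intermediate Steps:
N(B) = 1 - B
1/(N(28) - 567) = 1/((1 - 1*28) - 567) = 1/((1 - 28) - 567) = 1/(-27 - 567) = 1/(-594) = -1/594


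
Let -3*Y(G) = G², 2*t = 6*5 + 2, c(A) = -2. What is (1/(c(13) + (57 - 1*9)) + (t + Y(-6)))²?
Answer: 34225/2116 ≈ 16.174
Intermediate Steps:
t = 16 (t = (6*5 + 2)/2 = (30 + 2)/2 = (½)*32 = 16)
Y(G) = -G²/3
(1/(c(13) + (57 - 1*9)) + (t + Y(-6)))² = (1/(-2 + (57 - 1*9)) + (16 - ⅓*(-6)²))² = (1/(-2 + (57 - 9)) + (16 - ⅓*36))² = (1/(-2 + 48) + (16 - 12))² = (1/46 + 4)² = (185/46)² = 34225/2116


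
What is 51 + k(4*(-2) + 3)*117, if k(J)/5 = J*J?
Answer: 14676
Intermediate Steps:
k(J) = 5*J² (k(J) = 5*(J*J) = 5*J²)
51 + k(4*(-2) + 3)*117 = 51 + (5*(4*(-2) + 3)²)*117 = 51 + (5*(-8 + 3)²)*117 = 51 + (5*(-5)²)*117 = 51 + (5*25)*117 = 51 + 125*117 = 51 + 14625 = 14676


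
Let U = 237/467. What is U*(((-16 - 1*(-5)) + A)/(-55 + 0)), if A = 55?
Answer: -948/2335 ≈ -0.40600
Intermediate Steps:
U = 237/467 (U = 237*(1/467) = 237/467 ≈ 0.50749)
U*(((-16 - 1*(-5)) + A)/(-55 + 0)) = 237*(((-16 - 1*(-5)) + 55)/(-55 + 0))/467 = 237*(((-16 + 5) + 55)/(-55))/467 = 237*((-11 + 55)*(-1/55))/467 = 237*(44*(-1/55))/467 = (237/467)*(-⅘) = -948/2335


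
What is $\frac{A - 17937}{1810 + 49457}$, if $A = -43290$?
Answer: $- \frac{20409}{17089} \approx -1.1943$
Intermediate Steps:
$\frac{A - 17937}{1810 + 49457} = \frac{-43290 - 17937}{1810 + 49457} = - \frac{61227}{51267} = \left(-61227\right) \frac{1}{51267} = - \frac{20409}{17089}$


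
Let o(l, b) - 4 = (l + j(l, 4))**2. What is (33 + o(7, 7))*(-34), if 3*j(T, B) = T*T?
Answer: -177922/9 ≈ -19769.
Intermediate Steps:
j(T, B) = T**2/3 (j(T, B) = (T*T)/3 = T**2/3)
o(l, b) = 4 + (l + l**2/3)**2
(33 + o(7, 7))*(-34) = (33 + (4 + (1/9)*7**2*(3 + 7)**2))*(-34) = (33 + (4 + (1/9)*49*10**2))*(-34) = (33 + (4 + (1/9)*49*100))*(-34) = (33 + (4 + 4900/9))*(-34) = (33 + 4936/9)*(-34) = (5233/9)*(-34) = -177922/9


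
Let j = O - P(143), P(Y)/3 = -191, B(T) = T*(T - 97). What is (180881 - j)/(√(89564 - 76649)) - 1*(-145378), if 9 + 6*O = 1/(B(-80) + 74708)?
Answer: 145378 + 19228493575*√1435/459092088 ≈ 1.4696e+5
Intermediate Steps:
B(T) = T*(-97 + T)
P(Y) = -573 (P(Y) = 3*(-191) = -573)
O = -799811/533208 (O = -3/2 + 1/(6*(-80*(-97 - 80) + 74708)) = -3/2 + 1/(6*(-80*(-177) + 74708)) = -3/2 + 1/(6*(14160 + 74708)) = -3/2 + (⅙)/88868 = -3/2 + (⅙)*(1/88868) = -3/2 + 1/533208 = -799811/533208 ≈ -1.5000)
j = 304728373/533208 (j = -799811/533208 - 1*(-573) = -799811/533208 + 573 = 304728373/533208 ≈ 571.50)
(180881 - j)/(√(89564 - 76649)) - 1*(-145378) = (180881 - 1*304728373/533208)/(√(89564 - 76649)) - 1*(-145378) = (180881 - 304728373/533208)/(√12915) + 145378 = 96142467875/(533208*((3*√1435))) + 145378 = 96142467875*(√1435/4305)/533208 + 145378 = 19228493575*√1435/459092088 + 145378 = 145378 + 19228493575*√1435/459092088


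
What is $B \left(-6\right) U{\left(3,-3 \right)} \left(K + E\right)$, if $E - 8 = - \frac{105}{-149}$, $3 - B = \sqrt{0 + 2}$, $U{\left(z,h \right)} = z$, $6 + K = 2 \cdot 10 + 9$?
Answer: $- \frac{255096}{149} + \frac{85032 \sqrt{2}}{149} \approx -904.98$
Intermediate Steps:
$K = 23$ ($K = -6 + \left(2 \cdot 10 + 9\right) = -6 + \left(20 + 9\right) = -6 + 29 = 23$)
$B = 3 - \sqrt{2}$ ($B = 3 - \sqrt{0 + 2} = 3 - \sqrt{2} \approx 1.5858$)
$E = \frac{1297}{149}$ ($E = 8 - \frac{105}{-149} = 8 - - \frac{105}{149} = 8 + \frac{105}{149} = \frac{1297}{149} \approx 8.7047$)
$B \left(-6\right) U{\left(3,-3 \right)} \left(K + E\right) = \left(3 - \sqrt{2}\right) \left(-6\right) 3 \left(23 + \frac{1297}{149}\right) = \left(-18 + 6 \sqrt{2}\right) 3 \cdot \frac{4724}{149} = \left(-54 + 18 \sqrt{2}\right) \frac{4724}{149} = - \frac{255096}{149} + \frac{85032 \sqrt{2}}{149}$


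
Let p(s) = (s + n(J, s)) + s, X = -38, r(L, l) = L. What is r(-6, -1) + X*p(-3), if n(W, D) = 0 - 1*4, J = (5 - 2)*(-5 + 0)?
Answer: 374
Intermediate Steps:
J = -15 (J = 3*(-5) = -15)
n(W, D) = -4 (n(W, D) = 0 - 4 = -4)
p(s) = -4 + 2*s (p(s) = (s - 4) + s = (-4 + s) + s = -4 + 2*s)
r(-6, -1) + X*p(-3) = -6 - 38*(-4 + 2*(-3)) = -6 - 38*(-4 - 6) = -6 - 38*(-10) = -6 + 380 = 374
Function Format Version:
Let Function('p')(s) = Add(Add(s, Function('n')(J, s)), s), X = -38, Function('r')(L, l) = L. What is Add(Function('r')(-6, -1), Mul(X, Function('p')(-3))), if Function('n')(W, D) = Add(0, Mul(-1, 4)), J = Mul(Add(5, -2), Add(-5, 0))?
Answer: 374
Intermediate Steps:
J = -15 (J = Mul(3, -5) = -15)
Function('n')(W, D) = -4 (Function('n')(W, D) = Add(0, -4) = -4)
Function('p')(s) = Add(-4, Mul(2, s)) (Function('p')(s) = Add(Add(s, -4), s) = Add(Add(-4, s), s) = Add(-4, Mul(2, s)))
Add(Function('r')(-6, -1), Mul(X, Function('p')(-3))) = Add(-6, Mul(-38, Add(-4, Mul(2, -3)))) = Add(-6, Mul(-38, Add(-4, -6))) = Add(-6, Mul(-38, -10)) = Add(-6, 380) = 374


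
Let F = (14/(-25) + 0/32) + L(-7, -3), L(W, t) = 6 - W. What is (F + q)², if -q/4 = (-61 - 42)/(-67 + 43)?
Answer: 502681/22500 ≈ 22.341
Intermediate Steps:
q = -103/6 (q = -4*(-61 - 42)/(-67 + 43) = -(-412)/(-24) = -(-412)*(-1)/24 = -4*103/24 = -103/6 ≈ -17.167)
F = 311/25 (F = (14/(-25) + 0/32) + (6 - 1*(-7)) = (14*(-1/25) + 0*(1/32)) + (6 + 7) = (-14/25 + 0) + 13 = -14/25 + 13 = 311/25 ≈ 12.440)
(F + q)² = (311/25 - 103/6)² = (-709/150)² = 502681/22500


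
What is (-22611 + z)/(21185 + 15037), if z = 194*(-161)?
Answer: -53845/36222 ≈ -1.4865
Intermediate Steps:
z = -31234
(-22611 + z)/(21185 + 15037) = (-22611 - 31234)/(21185 + 15037) = -53845/36222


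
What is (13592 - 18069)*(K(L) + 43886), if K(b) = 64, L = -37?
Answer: -196764150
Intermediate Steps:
(13592 - 18069)*(K(L) + 43886) = (13592 - 18069)*(64 + 43886) = -4477*43950 = -196764150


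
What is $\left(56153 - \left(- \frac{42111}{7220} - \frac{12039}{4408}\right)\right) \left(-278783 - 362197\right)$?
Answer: $- \frac{753735318140727}{20938} \approx -3.5998 \cdot 10^{10}$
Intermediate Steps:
$\left(56153 - \left(- \frac{42111}{7220} - \frac{12039}{4408}\right)\right) \left(-278783 - 362197\right) = \left(56153 - - \frac{3586143}{418760}\right) \left(-640980\right) = \left(56153 + \left(\frac{12039}{4408} + \frac{42111}{7220}\right)\right) \left(-640980\right) = \left(56153 + \frac{3586143}{418760}\right) \left(-640980\right) = \frac{23518216423}{418760} \left(-640980\right) = - \frac{753735318140727}{20938}$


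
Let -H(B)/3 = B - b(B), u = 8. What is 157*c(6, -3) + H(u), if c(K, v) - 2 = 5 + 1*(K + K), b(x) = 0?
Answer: 2959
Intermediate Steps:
H(B) = -3*B (H(B) = -3*(B - 1*0) = -3*(B + 0) = -3*B)
c(K, v) = 7 + 2*K (c(K, v) = 2 + (5 + 1*(K + K)) = 2 + (5 + 1*(2*K)) = 2 + (5 + 2*K) = 7 + 2*K)
157*c(6, -3) + H(u) = 157*(7 + 2*6) - 3*8 = 157*(7 + 12) - 24 = 157*19 - 24 = 2983 - 24 = 2959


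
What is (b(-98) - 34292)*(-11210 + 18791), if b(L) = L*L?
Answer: -187159728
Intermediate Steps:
b(L) = L**2
(b(-98) - 34292)*(-11210 + 18791) = ((-98)**2 - 34292)*(-11210 + 18791) = (9604 - 34292)*7581 = -24688*7581 = -187159728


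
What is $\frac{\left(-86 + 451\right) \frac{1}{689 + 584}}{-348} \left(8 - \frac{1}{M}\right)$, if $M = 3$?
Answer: $- \frac{8395}{1329012} \approx -0.0063167$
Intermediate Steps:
$\frac{\left(-86 + 451\right) \frac{1}{689 + 584}}{-348} \left(8 - \frac{1}{M}\right) = \frac{\left(-86 + 451\right) \frac{1}{689 + 584}}{-348} \left(8 - \frac{1}{3}\right) = \frac{365}{1273} \left(- \frac{1}{348}\right) \left(8 - \frac{1}{3}\right) = 365 \cdot \frac{1}{1273} \left(- \frac{1}{348}\right) \left(8 - \frac{1}{3}\right) = \frac{365}{1273} \left(- \frac{1}{348}\right) \frac{23}{3} = \left(- \frac{365}{443004}\right) \frac{23}{3} = - \frac{8395}{1329012}$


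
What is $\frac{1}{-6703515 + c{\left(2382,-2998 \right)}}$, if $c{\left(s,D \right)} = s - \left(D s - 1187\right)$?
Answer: $\frac{1}{441290} \approx 2.2661 \cdot 10^{-6}$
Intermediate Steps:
$c{\left(s,D \right)} = 1187 + s - D s$ ($c{\left(s,D \right)} = s - \left(-1187 + D s\right) = 1187 + s - D s$)
$\frac{1}{-6703515 + c{\left(2382,-2998 \right)}} = \frac{1}{-6703515 + \left(1187 + 2382 - \left(-2998\right) 2382\right)} = \frac{1}{-6703515 + \left(1187 + 2382 + 7141236\right)} = \frac{1}{-6703515 + 7144805} = \frac{1}{441290}$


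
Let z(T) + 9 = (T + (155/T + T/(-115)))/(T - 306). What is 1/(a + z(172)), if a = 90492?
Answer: 39560/3579456877 ≈ 1.1052e-5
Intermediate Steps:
z(T) = -9 + (155/T + 114*T/115)/(-306 + T) (z(T) = -9 + (T + (155/T + T/(-115)))/(T - 306) = -9 + (T + (155/T + T*(-1/115)))/(-306 + T) = -9 + (T + (155/T - T/115))/(-306 + T) = -9 + (155/T + 114*T/115)/(-306 + T))
1/(a + z(172)) = 1/(90492 + (1/115)*(17825 - 921*172² + 316710*172)/(172*(-306 + 172))) = 1/(90492 + (1/115)*(1/172)*(17825 - 921*29584 + 54474120)/(-134)) = 1/(90492 + (1/115)*(1/172)*(-1/134)*(17825 - 27246864 + 54474120)) = 1/(90492 + (1/115)*(1/172)*(-1/134)*27245081) = 1/(90492 - 406643/39560) = 1/(3579456877/39560) = 39560/3579456877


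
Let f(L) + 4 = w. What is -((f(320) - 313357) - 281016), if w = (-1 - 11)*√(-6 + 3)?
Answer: 594377 + 12*I*√3 ≈ 5.9438e+5 + 20.785*I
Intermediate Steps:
w = -12*I*√3 ≈ -20.785*I
f(L) = -4 - 12*I*√3
-((f(320) - 313357) - 281016) = -(((-4 - 12*I*√3) - 313357) - 281016) = -((-313361 - 12*I*√3) - 281016) = -(-594377 - 12*I*√3) = 594377 + 12*I*√3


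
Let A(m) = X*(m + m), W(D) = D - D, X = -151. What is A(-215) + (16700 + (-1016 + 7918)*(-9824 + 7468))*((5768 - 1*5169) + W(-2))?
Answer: -9730337858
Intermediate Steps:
W(D) = 0
A(m) = -302*m (A(m) = -151*(m + m) = -302*m)
A(-215) + (16700 + (-1016 + 7918)*(-9824 + 7468))*((5768 - 1*5169) + W(-2)) = -302*(-215) + (16700 + (-1016 + 7918)*(-9824 + 7468))*((5768 - 1*5169) + 0) = 64930 + (16700 + 6902*(-2356))*((5768 - 5169) + 0) = 64930 + (16700 - 16261112)*(599 + 0) = 64930 - 16244412*599 = 64930 - 9730402788 = -9730337858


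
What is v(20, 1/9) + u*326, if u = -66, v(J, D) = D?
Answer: -193643/9 ≈ -21516.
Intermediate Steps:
v(20, 1/9) + u*326 = 1/9 - 66*326 = ⅑ - 21516 = -193643/9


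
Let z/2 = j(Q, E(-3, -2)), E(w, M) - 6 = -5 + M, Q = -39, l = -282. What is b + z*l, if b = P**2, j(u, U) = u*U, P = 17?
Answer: -21707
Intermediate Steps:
E(w, M) = 1 + M (E(w, M) = 6 + (-5 + M) = 1 + M)
j(u, U) = U*u
z = 78 (z = 2*((1 - 2)*(-39)) = 2*(-1*(-39)) = 2*39 = 78)
b = 289 (b = 17**2 = 289)
b + z*l = 289 + 78*(-282) = 289 - 21996 = -21707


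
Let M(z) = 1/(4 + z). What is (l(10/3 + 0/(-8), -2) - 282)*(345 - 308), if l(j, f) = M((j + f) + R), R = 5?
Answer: -323343/31 ≈ -10430.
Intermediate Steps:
l(j, f) = 1/(9 + f + j) (l(j, f) = 1/(4 + ((j + f) + 5)) = 1/(4 + ((f + j) + 5)) = 1/(4 + (5 + f + j)) = 1/(9 + f + j))
(l(10/3 + 0/(-8), -2) - 282)*(345 - 308) = (1/(9 - 2 + (10/3 + 0/(-8))) - 282)*(345 - 308) = (1/(9 - 2 + (10*(⅓) + 0*(-⅛))) - 282)*37 = (1/(9 - 2 + (10/3 + 0)) - 282)*37 = (1/(9 - 2 + 10/3) - 282)*37 = (1/(31/3) - 282)*37 = (3/31 - 282)*37 = -8739/31*37 = -323343/31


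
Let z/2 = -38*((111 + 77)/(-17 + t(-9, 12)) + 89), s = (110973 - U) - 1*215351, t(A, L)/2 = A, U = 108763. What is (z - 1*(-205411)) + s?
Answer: -493002/35 ≈ -14086.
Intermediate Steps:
t(A, L) = 2*A
s = -213141 (s = (110973 - 1*108763) - 1*215351 = (110973 - 108763) - 215351 = 2210 - 215351 = -213141)
z = -222452/35 (z = 2*(-38*((111 + 77)/(-17 + 2*(-9)) + 89)) = 2*(-38*(188/(-17 - 18) + 89)) = 2*(-38*(188/(-35) + 89)) = 2*(-38*(188*(-1/35) + 89)) = 2*(-38*(-188/35 + 89)) = 2*(-38*2927/35) = 2*(-111226/35) = -222452/35 ≈ -6355.8)
(z - 1*(-205411)) + s = (-222452/35 - 1*(-205411)) - 213141 = (-222452/35 + 205411) - 213141 = 6966933/35 - 213141 = -493002/35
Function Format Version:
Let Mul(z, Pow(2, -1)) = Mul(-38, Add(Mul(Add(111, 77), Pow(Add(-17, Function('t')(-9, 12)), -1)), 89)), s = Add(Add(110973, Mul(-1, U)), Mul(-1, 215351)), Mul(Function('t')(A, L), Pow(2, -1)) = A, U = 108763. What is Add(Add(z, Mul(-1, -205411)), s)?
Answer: Rational(-493002, 35) ≈ -14086.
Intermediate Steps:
Function('t')(A, L) = Mul(2, A)
s = -213141 (s = Add(Add(110973, Mul(-1, 108763)), Mul(-1, 215351)) = Add(Add(110973, -108763), -215351) = Add(2210, -215351) = -213141)
z = Rational(-222452, 35) (z = Mul(2, Mul(-38, Add(Mul(Add(111, 77), Pow(Add(-17, Mul(2, -9)), -1)), 89))) = Mul(2, Mul(-38, Add(Mul(188, Pow(Add(-17, -18), -1)), 89))) = Mul(2, Mul(-38, Add(Mul(188, Pow(-35, -1)), 89))) = Mul(2, Mul(-38, Add(Mul(188, Rational(-1, 35)), 89))) = Mul(2, Mul(-38, Add(Rational(-188, 35), 89))) = Mul(2, Mul(-38, Rational(2927, 35))) = Mul(2, Rational(-111226, 35)) = Rational(-222452, 35) ≈ -6355.8)
Add(Add(z, Mul(-1, -205411)), s) = Add(Add(Rational(-222452, 35), Mul(-1, -205411)), -213141) = Add(Add(Rational(-222452, 35), 205411), -213141) = Add(Rational(6966933, 35), -213141) = Rational(-493002, 35)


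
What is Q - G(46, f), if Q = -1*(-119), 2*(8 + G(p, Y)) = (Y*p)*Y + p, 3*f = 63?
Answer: -10039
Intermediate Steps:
f = 21 (f = (1/3)*63 = 21)
G(p, Y) = -8 + p/2 + p*Y**2/2 (G(p, Y) = -8 + ((Y*p)*Y + p)/2 = -8 + (p*Y**2 + p)/2 = -8 + (p + p*Y**2)/2 = -8 + (p/2 + p*Y**2/2) = -8 + p/2 + p*Y**2/2)
Q = 119
Q - G(46, f) = 119 - (-8 + (1/2)*46 + (1/2)*46*21**2) = 119 - (-8 + 23 + (1/2)*46*441) = 119 - (-8 + 23 + 10143) = 119 - 1*10158 = 119 - 10158 = -10039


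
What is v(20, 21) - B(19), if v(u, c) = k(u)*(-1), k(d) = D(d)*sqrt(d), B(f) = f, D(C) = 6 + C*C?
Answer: -19 - 812*sqrt(5) ≈ -1834.7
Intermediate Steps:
D(C) = 6 + C**2
k(d) = sqrt(d)*(6 + d**2) (k(d) = (6 + d**2)*sqrt(d) = sqrt(d)*(6 + d**2))
v(u, c) = -sqrt(u)*(6 + u**2) (v(u, c) = (sqrt(u)*(6 + u**2))*(-1) = -sqrt(u)*(6 + u**2))
v(20, 21) - B(19) = sqrt(20)*(-6 - 1*20**2) - 1*19 = (2*sqrt(5))*(-6 - 1*400) - 19 = (2*sqrt(5))*(-6 - 400) - 19 = (2*sqrt(5))*(-406) - 19 = -812*sqrt(5) - 19 = -19 - 812*sqrt(5)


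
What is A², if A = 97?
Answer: 9409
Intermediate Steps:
A² = 97² = 9409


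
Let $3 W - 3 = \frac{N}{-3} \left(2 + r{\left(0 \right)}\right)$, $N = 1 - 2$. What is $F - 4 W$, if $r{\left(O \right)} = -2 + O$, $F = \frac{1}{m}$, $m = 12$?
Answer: $- \frac{47}{12} \approx -3.9167$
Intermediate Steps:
$N = -1$
$F = \frac{1}{12} \approx 0.083333$
$W = 1$ ($W = 1 + \frac{- \frac{1}{-3} \left(2 + \left(-2 + 0\right)\right)}{3} = 1 + \frac{\left(-1\right) \left(- \frac{1}{3}\right) \left(2 - 2\right)}{3} = 1 + \frac{\frac{1}{3} \cdot 0}{3} = 1 + \frac{1}{3} \cdot 0 = 1 + 0 = 1$)
$F - 4 W = \frac{1}{12} - 4 = - \frac{47}{12}$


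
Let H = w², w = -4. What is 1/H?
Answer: 1/16 ≈ 0.062500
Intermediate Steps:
H = 16 (H = (-4)² = 16)
1/H = 1/16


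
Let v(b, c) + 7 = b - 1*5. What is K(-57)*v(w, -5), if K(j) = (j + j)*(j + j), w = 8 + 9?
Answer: 64980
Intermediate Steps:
w = 17
v(b, c) = -12 + b (v(b, c) = -7 + (b - 1*5) = -7 + (b - 5) = -7 + (-5 + b) = -12 + b)
K(j) = 4*j² (K(j) = (2*j)*(2*j) = 4*j²)
K(-57)*v(w, -5) = (4*(-57)²)*(-12 + 17) = (4*3249)*5 = 12996*5 = 64980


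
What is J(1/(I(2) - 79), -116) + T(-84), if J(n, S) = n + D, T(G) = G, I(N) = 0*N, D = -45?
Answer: -10192/79 ≈ -129.01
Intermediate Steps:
I(N) = 0
J(n, S) = -45 + n (J(n, S) = n - 45 = -45 + n)
J(1/(I(2) - 79), -116) + T(-84) = (-45 + 1/(0 - 79)) - 84 = (-45 + 1/(-79)) - 84 = (-45 - 1/79) - 84 = -3556/79 - 84 = -10192/79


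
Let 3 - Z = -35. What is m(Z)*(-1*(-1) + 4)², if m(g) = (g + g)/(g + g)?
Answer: 25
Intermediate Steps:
Z = 38 (Z = 3 - 1*(-35) = 3 + 35 = 38)
m(g) = 1 (m(g) = (2*g)/((2*g)) = (2*g)*(1/(2*g)) = 1)
m(Z)*(-1*(-1) + 4)² = 1*(-1*(-1) + 4)² = 1*(1 + 4)² = 1*5² = 1*25 = 25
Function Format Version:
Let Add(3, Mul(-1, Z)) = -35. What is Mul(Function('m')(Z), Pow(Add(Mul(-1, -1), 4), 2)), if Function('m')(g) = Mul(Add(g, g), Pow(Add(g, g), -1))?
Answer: 25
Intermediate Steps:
Z = 38 (Z = Add(3, Mul(-1, -35)) = Add(3, 35) = 38)
Function('m')(g) = 1 (Function('m')(g) = Mul(Mul(2, g), Pow(Mul(2, g), -1)) = Mul(Mul(2, g), Mul(Rational(1, 2), Pow(g, -1))) = 1)
Mul(Function('m')(Z), Pow(Add(Mul(-1, -1), 4), 2)) = Mul(1, Pow(Add(Mul(-1, -1), 4), 2)) = Mul(1, Pow(Add(1, 4), 2)) = Mul(1, Pow(5, 2)) = Mul(1, 25) = 25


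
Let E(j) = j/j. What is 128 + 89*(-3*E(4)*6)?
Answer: -1474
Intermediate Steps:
E(j) = 1
128 + 89*(-3*E(4)*6) = 128 + 89*(-3*1*6) = 128 + 89*(-3*6) = 128 + 89*(-18) = 128 - 1602 = -1474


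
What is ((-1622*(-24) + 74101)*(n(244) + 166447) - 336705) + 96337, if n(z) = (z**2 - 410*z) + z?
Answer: 14262550055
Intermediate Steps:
n(z) = z**2 - 409*z
((-1622*(-24) + 74101)*(n(244) + 166447) - 336705) + 96337 = ((-1622*(-24) + 74101)*(244*(-409 + 244) + 166447) - 336705) + 96337 = ((38928 + 74101)*(244*(-165) + 166447) - 336705) + 96337 = (113029*(-40260 + 166447) - 336705) + 96337 = (113029*126187 - 336705) + 96337 = (14262790423 - 336705) + 96337 = 14262453718 + 96337 = 14262550055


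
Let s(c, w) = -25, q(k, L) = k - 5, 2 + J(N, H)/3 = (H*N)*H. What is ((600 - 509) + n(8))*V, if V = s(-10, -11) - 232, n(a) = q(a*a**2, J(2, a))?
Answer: -153686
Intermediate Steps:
J(N, H) = -6 + 3*N*H**2 (J(N, H) = -6 + 3*((H*N)*H) = -6 + 3*(N*H**2) = -6 + 3*N*H**2)
q(k, L) = -5 + k
n(a) = -5 + a**3 (n(a) = -5 + a*a**2 = -5 + a**3)
V = -257 (V = -25 - 232 = -257)
((600 - 509) + n(8))*V = ((600 - 509) + (-5 + 8**3))*(-257) = (91 + (-5 + 512))*(-257) = (91 + 507)*(-257) = 598*(-257) = -153686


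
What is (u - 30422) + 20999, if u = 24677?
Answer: 15254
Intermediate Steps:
(u - 30422) + 20999 = (24677 - 30422) + 20999 = -5745 + 20999 = 15254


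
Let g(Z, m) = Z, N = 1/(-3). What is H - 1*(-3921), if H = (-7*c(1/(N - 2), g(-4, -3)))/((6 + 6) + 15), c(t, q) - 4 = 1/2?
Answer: 23519/6 ≈ 3919.8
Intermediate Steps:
N = -⅓ (N = 1*(-⅓) = -⅓ ≈ -0.33333)
c(t, q) = 9/2 (c(t, q) = 4 + 1/2 = 4 + ½ = 9/2)
H = -7/6 (H = (-7*9/2)/((6 + 6) + 15) = -63/(2*(12 + 15)) = -63/2/27 = -63/2*1/27 = -7/6 ≈ -1.1667)
H - 1*(-3921) = -7/6 - 1*(-3921) = -7/6 + 3921 = 23519/6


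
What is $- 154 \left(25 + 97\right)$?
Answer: $-18788$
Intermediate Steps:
$- 154 \left(25 + 97\right) = \left(-154\right) 122 = -18788$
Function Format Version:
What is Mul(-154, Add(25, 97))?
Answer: -18788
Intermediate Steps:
Mul(-154, Add(25, 97)) = Mul(-154, 122) = -18788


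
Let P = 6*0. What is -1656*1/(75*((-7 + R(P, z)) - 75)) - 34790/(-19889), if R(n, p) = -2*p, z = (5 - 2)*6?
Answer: 56804614/29336275 ≈ 1.9363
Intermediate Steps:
z = 18 (z = 3*6 = 18)
P = 0
-1656*1/(75*((-7 + R(P, z)) - 75)) - 34790/(-19889) = -1656*1/(75*((-7 - 2*18) - 75)) - 34790/(-19889) = -1656*1/(75*((-7 - 36) - 75)) - 34790*(-1/19889) = -1656*1/(75*(-43 - 75)) + 34790/19889 = -1656/(75*(-118)) + 34790/19889 = -1656/(-8850) + 34790/19889 = -1656*(-1/8850) + 34790/19889 = 276/1475 + 34790/19889 = 56804614/29336275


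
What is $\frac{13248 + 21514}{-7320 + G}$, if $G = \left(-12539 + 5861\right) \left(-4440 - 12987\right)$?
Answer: $\frac{17381}{58185093} \approx 0.00029872$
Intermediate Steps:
$G = 116377506$ ($G = \left(-6678\right) \left(-17427\right) = 116377506$)
$\frac{13248 + 21514}{-7320 + G} = \frac{13248 + 21514}{-7320 + 116377506} = \frac{34762}{116370186} = 34762 \cdot \frac{1}{116370186} = \frac{17381}{58185093}$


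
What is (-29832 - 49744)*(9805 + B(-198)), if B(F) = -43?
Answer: -776820912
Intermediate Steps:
(-29832 - 49744)*(9805 + B(-198)) = (-29832 - 49744)*(9805 - 43) = -79576*9762 = -776820912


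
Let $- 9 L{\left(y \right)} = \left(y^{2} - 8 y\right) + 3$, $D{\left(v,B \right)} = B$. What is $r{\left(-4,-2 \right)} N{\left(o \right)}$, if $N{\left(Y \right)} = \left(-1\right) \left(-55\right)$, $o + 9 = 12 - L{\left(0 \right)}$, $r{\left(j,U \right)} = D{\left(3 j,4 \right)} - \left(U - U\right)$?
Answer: $220$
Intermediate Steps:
$r{\left(j,U \right)} = 4$ ($r{\left(j,U \right)} = 4 - \left(U - U\right) = 4 - 0 = 4 + 0 = 4$)
$L{\left(y \right)} = - \frac{1}{3} - \frac{y^{2}}{9} + \frac{8 y}{9}$ ($L{\left(y \right)} = - \frac{\left(y^{2} - 8 y\right) + 3}{9} = - \frac{3 + y^{2} - 8 y}{9} = - \frac{1}{3} - \frac{y^{2}}{9} + \frac{8 y}{9}$)
$o = \frac{10}{3}$ ($o = -9 - \left(- \frac{37}{3} + 0 + 0\right) = -9 + \left(12 - \left(- \frac{1}{3} - 0 + 0\right)\right) = -9 + \left(12 - \left(- \frac{1}{3} + 0 + 0\right)\right) = -9 + \left(12 - - \frac{1}{3}\right) = -9 + \left(12 + \frac{1}{3}\right) = -9 + \frac{37}{3} = \frac{10}{3} \approx 3.3333$)
$N{\left(Y \right)} = 55$
$r{\left(-4,-2 \right)} N{\left(o \right)} = 4 \cdot 55 = 220$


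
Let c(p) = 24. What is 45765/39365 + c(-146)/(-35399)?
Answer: 323818095/278696327 ≈ 1.1619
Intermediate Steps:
45765/39365 + c(-146)/(-35399) = 45765/39365 + 24/(-35399) = 45765*(1/39365) + 24*(-1/35399) = 9153/7873 - 24/35399 = 323818095/278696327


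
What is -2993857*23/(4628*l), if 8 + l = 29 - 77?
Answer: 68858711/259168 ≈ 265.69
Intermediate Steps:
l = -56 (l = -8 + (29 - 77) = -8 - 48 = -56)
-2993857*23/(4628*l) = -2993857/(-4368/(-69)*(-178)) = -2993857/(-4368*(-1)/69*(-178)) = -2993857/(-56*(-26/23)*(-178)) = -2993857/((1456/23)*(-178)) = -2993857/(-259168/23) = -2993857*(-23/259168) = 68858711/259168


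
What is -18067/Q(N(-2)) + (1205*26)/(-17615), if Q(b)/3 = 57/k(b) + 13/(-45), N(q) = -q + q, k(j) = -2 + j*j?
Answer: 145635848/702161 ≈ 207.41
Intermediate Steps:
k(j) = -2 + j**2
N(q) = 0
Q(b) = -13/15 + 171/(-2 + b**2) (Q(b) = 3*(57/(-2 + b**2) + 13/(-45)) = 3*(57/(-2 + b**2) + 13*(-1/45)) = 3*(57/(-2 + b**2) - 13/45) = 3*(-13/45 + 57/(-2 + b**2)) = -13/15 + 171/(-2 + b**2))
-18067/Q(N(-2)) + (1205*26)/(-17615) = -18067*15*(-2 + 0**2)/(2591 - 13*0**2) + (1205*26)/(-17615) = -18067*15*(-2 + 0)/(2591 - 13*0) + 31330*(-1/17615) = -18067*(-30/(2591 + 0)) - 482/271 = -18067/((1/15)*(-1/2)*2591) - 482/271 = -18067/(-2591/30) - 482/271 = -18067*(-30/2591) - 482/271 = 542010/2591 - 482/271 = 145635848/702161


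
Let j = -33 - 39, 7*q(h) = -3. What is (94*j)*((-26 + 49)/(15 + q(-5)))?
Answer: -181608/17 ≈ -10683.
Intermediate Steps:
q(h) = -3/7 (q(h) = (⅐)*(-3) = -3/7)
j = -72
(94*j)*((-26 + 49)/(15 + q(-5))) = (94*(-72))*((-26 + 49)/(15 - 3/7)) = -155664/102/7 = -155664*7/102 = -6768*161/102 = -181608/17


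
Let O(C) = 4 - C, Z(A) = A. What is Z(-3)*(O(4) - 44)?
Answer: 132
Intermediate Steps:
Z(-3)*(O(4) - 44) = -3*((4 - 1*4) - 44) = -3*((4 - 4) - 44) = -3*(0 - 44) = -3*(-44) = 132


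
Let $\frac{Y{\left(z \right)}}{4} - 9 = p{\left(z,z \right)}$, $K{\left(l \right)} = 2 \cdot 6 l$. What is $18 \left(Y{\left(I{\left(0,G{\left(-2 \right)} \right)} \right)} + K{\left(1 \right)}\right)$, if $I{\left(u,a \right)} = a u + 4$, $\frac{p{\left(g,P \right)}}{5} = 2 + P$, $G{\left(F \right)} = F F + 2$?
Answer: $3024$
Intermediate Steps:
$G{\left(F \right)} = 2 + F^{2}$ ($G{\left(F \right)} = F^{2} + 2 = 2 + F^{2}$)
$p{\left(g,P \right)} = 10 + 5 P$ ($p{\left(g,P \right)} = 5 \left(2 + P\right) = 10 + 5 P$)
$K{\left(l \right)} = 12 l$
$I{\left(u,a \right)} = 4 + a u$
$Y{\left(z \right)} = 76 + 20 z$ ($Y{\left(z \right)} = 36 + 4 \left(10 + 5 z\right) = 36 + \left(40 + 20 z\right) = 76 + 20 z$)
$18 \left(Y{\left(I{\left(0,G{\left(-2 \right)} \right)} \right)} + K{\left(1 \right)}\right) = 18 \left(\left(76 + 20 \left(4 + \left(2 + \left(-2\right)^{2}\right) 0\right)\right) + 12 \cdot 1\right) = 18 \left(\left(76 + 20 \left(4 + \left(2 + 4\right) 0\right)\right) + 12\right) = 18 \left(\left(76 + 20 \left(4 + 6 \cdot 0\right)\right) + 12\right) = 18 \left(\left(76 + 20 \left(4 + 0\right)\right) + 12\right) = 18 \left(\left(76 + 20 \cdot 4\right) + 12\right) = 18 \left(\left(76 + 80\right) + 12\right) = 18 \left(156 + 12\right) = 18 \cdot 168 = 3024$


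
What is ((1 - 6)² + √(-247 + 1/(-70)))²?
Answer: (1750 + I*√1210370)²/4900 ≈ 377.99 + 785.83*I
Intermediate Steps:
((1 - 6)² + √(-247 + 1/(-70)))² = ((-5)² + √(-247 - 1/70))² = (25 + √(-17291/70))² = (25 + I*√1210370/70)²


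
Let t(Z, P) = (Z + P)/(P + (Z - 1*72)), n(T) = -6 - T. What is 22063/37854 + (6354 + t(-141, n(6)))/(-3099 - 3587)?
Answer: -581480242/1581824025 ≈ -0.36760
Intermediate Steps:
t(Z, P) = (P + Z)/(-72 + P + Z) (t(Z, P) = (P + Z)/(P + (Z - 72)) = (P + Z)/(P + (-72 + Z)) = (P + Z)/(-72 + P + Z))
22063/37854 + (6354 + t(-141, n(6)))/(-3099 - 3587) = 22063/37854 + (6354 + ((-6 - 1*6) - 141)/(-72 + (-6 - 1*6) - 141))/(-3099 - 3587) = 22063*(1/37854) + (6354 + ((-6 - 6) - 141)/(-72 + (-6 - 6) - 141))/(-6686) = 22063/37854 + (6354 + (-12 - 141)/(-72 - 12 - 141))*(-1/6686) = 22063/37854 + (6354 - 153/(-225))*(-1/6686) = 22063/37854 + (6354 - 1/225*(-153))*(-1/6686) = 22063/37854 + (6354 + 17/25)*(-1/6686) = 22063/37854 + (158867/25)*(-1/6686) = 22063/37854 - 158867/167150 = -581480242/1581824025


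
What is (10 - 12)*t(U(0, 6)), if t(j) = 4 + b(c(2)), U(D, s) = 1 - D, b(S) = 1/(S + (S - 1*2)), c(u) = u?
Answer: -9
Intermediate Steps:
b(S) = 1/(-2 + 2*S) (b(S) = 1/(S + (S - 2)) = 1/(S + (-2 + S)) = 1/(-2 + 2*S))
t(j) = 9/2 (t(j) = 4 + 1/(2*(-1 + 2)) = 4 + (½)/1 = 4 + (½)*1 = 4 + ½ = 9/2)
(10 - 12)*t(U(0, 6)) = (10 - 12)*(9/2) = -2*9/2 = -9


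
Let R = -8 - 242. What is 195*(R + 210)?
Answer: -7800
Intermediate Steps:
R = -250
195*(R + 210) = 195*(-250 + 210) = 195*(-40) = -7800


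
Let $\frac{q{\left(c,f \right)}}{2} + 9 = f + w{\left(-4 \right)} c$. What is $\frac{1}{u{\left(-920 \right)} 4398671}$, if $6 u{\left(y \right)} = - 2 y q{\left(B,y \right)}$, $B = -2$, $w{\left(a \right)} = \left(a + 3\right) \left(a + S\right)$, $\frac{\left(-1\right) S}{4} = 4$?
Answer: $- \frac{1}{2614218148720} \approx -3.8252 \cdot 10^{-13}$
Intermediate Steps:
$S = -16$ ($S = \left(-4\right) 4 = -16$)
$w{\left(a \right)} = \left(-16 + a\right) \left(3 + a\right)$ ($w{\left(a \right)} = \left(a + 3\right) \left(a - 16\right) = \left(3 + a\right) \left(-16 + a\right) = \left(-16 + a\right) \left(3 + a\right)$)
$q{\left(c,f \right)} = -18 + 2 f + 40 c$ ($q{\left(c,f \right)} = -18 + 2 \left(f + \left(-48 + \left(-4\right)^{2} - -52\right) c\right) = -18 + 2 \left(f + \left(-48 + 16 + 52\right) c\right) = -18 + 2 \left(f + 20 c\right) = -18 + \left(2 f + 40 c\right) = -18 + 2 f + 40 c$)
$u{\left(y \right)} = - \frac{y \left(-98 + 2 y\right)}{3}$ ($u{\left(y \right)} = \frac{- 2 y \left(-18 + 2 y + 40 \left(-2\right)\right)}{6} = \frac{- 2 y \left(-18 + 2 y - 80\right)}{6} = \frac{- 2 y \left(-98 + 2 y\right)}{6} = \frac{\left(-2\right) y \left(-98 + 2 y\right)}{6} = - \frac{y \left(-98 + 2 y\right)}{3}$)
$\frac{1}{u{\left(-920 \right)} 4398671} = \frac{1}{\frac{2}{3} \left(-920\right) \left(49 - -920\right) 4398671} = \frac{1}{\frac{2}{3} \left(-920\right) \left(49 + 920\right)} \frac{1}{4398671} = \frac{1}{\frac{2}{3} \left(-920\right) 969} \cdot \frac{1}{4398671} = \frac{1}{-594320} \cdot \frac{1}{4398671} = \left(- \frac{1}{594320}\right) \frac{1}{4398671} = - \frac{1}{2614218148720}$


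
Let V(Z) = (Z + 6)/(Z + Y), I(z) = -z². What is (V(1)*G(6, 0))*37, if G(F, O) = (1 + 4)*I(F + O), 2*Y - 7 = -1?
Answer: -11655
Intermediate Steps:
Y = 3 (Y = 7/2 + (½)*(-1) = 7/2 - ½ = 3)
V(Z) = (6 + Z)/(3 + Z) (V(Z) = (Z + 6)/(Z + 3) = (6 + Z)/(3 + Z))
G(F, O) = -5*(F + O)² (G(F, O) = (1 + 4)*(-(F + O)²) = 5*(-(F + O)²) = -5*(F + O)²)
(V(1)*G(6, 0))*37 = (((6 + 1)/(3 + 1))*(-5*(6 + 0)²))*37 = ((7/4)*(-5*6²))*37 = (((¼)*7)*(-5*36))*37 = ((7/4)*(-180))*37 = -315*37 = -11655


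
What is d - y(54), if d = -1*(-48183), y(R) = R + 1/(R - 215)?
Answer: 7748770/161 ≈ 48129.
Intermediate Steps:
y(R) = R + 1/(-215 + R)
d = 48183
d - y(54) = 48183 - (1 + 54² - 215*54)/(-215 + 54) = 48183 - (1 + 2916 - 11610)/(-161) = 48183 - (-1)*(-8693)/161 = 48183 - 1*8693/161 = 48183 - 8693/161 = 7748770/161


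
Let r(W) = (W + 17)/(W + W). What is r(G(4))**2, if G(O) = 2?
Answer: 361/16 ≈ 22.563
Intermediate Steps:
r(W) = (17 + W)/(2*W) (r(W) = (17 + W)/((2*W)) = (17 + W)*(1/(2*W)) = (17 + W)/(2*W))
r(G(4))**2 = ((1/2)*(17 + 2)/2)**2 = ((1/2)*(1/2)*19)**2 = (19/4)**2 = 361/16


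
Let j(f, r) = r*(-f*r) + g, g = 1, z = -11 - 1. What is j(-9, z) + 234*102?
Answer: 25165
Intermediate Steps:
z = -12
j(f, r) = 1 - f*r² (j(f, r) = r*(-f*r) + 1 = -f*r² + 1 = 1 - f*r²)
j(-9, z) + 234*102 = (1 - 1*(-9)*(-12)²) + 234*102 = (1 - 1*(-9)*144) + 23868 = (1 + 1296) + 23868 = 1297 + 23868 = 25165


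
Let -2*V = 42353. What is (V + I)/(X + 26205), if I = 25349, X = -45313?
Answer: -8345/38216 ≈ -0.21836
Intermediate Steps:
V = -42353/2 (V = -1/2*42353 = -42353/2 ≈ -21177.)
(V + I)/(X + 26205) = (-42353/2 + 25349)/(-45313 + 26205) = (8345/2)/(-19108) = (8345/2)*(-1/19108) = -8345/38216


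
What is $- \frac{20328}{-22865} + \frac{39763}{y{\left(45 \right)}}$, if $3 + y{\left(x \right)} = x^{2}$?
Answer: $\frac{950284211}{46233030} \approx 20.554$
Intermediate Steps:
$y{\left(x \right)} = -3 + x^{2}$
$- \frac{20328}{-22865} + \frac{39763}{y{\left(45 \right)}} = - \frac{20328}{-22865} + \frac{39763}{-3 + 45^{2}} = \left(-20328\right) \left(- \frac{1}{22865}\right) + \frac{39763}{-3 + 2025} = \frac{20328}{22865} + \frac{39763}{2022} = \frac{950284211}{46233030}$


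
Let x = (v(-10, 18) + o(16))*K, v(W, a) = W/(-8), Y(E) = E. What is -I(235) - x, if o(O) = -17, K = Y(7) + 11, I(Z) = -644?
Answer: 1855/2 ≈ 927.50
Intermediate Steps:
v(W, a) = -W/8 (v(W, a) = W*(-⅛) = -W/8)
K = 18 (K = 7 + 11 = 18)
x = -567/2 (x = (-⅛*(-10) - 17)*18 = (5/4 - 17)*18 = -63/4*18 = -567/2 ≈ -283.50)
-I(235) - x = -1*(-644) - 1*(-567/2) = 644 + 567/2 = 1855/2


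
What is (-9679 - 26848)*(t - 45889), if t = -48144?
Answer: 3434743391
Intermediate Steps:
(-9679 - 26848)*(t - 45889) = (-9679 - 26848)*(-48144 - 45889) = -36527*(-94033) = 3434743391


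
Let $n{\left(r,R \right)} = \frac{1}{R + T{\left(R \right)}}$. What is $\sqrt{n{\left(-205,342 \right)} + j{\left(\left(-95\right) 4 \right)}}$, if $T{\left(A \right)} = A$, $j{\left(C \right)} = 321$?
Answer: $\frac{\sqrt{4171735}}{114} \approx 17.917$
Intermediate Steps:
$n{\left(r,R \right)} = \frac{1}{2 R}$ ($n{\left(r,R \right)} = \frac{1}{R + R} = \frac{1}{2 R}$)
$\sqrt{n{\left(-205,342 \right)} + j{\left(\left(-95\right) 4 \right)}} = \sqrt{\frac{1}{2 \cdot 342} + 321} = \sqrt{\frac{1}{2} \cdot \frac{1}{342} + 321} = \sqrt{\frac{1}{684} + 321} = \sqrt{\frac{219565}{684}} = \frac{\sqrt{4171735}}{114}$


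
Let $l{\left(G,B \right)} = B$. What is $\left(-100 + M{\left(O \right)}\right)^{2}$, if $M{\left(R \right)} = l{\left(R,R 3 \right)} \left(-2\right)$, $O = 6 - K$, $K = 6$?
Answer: $10000$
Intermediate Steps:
$O = 0$ ($O = 6 - 6 = 0$)
$M{\left(R \right)} = - 6 R$ ($M{\left(R \right)} = R 3 \left(-2\right) = 3 R \left(-2\right) = - 6 R$)
$\left(-100 + M{\left(O \right)}\right)^{2} = \left(-100 - 0\right)^{2} = \left(-100 + 0\right)^{2} = \left(-100\right)^{2} = 10000$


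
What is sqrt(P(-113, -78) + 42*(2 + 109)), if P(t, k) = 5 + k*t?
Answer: sqrt(13481) ≈ 116.11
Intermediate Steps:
sqrt(P(-113, -78) + 42*(2 + 109)) = sqrt((5 - 78*(-113)) + 42*(2 + 109)) = sqrt((5 + 8814) + 42*111) = sqrt(8819 + 4662) = sqrt(13481)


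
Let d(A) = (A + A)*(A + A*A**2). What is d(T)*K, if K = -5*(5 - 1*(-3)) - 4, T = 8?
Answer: -366080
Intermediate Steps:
K = -44 (K = -5*(5 + 3) - 4 = -5*8 - 4 = -40 - 4 = -44)
d(A) = 2*A*(A + A**3) (d(A) = (2*A)*(A + A**3) = 2*A*(A + A**3))
d(T)*K = (2*8**2*(1 + 8**2))*(-44) = (2*64*(1 + 64))*(-44) = (2*64*65)*(-44) = 8320*(-44) = -366080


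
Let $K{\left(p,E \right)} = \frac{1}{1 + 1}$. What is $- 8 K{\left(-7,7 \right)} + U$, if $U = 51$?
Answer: $47$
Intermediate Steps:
$K{\left(p,E \right)} = \frac{1}{2}$
$- 8 K{\left(-7,7 \right)} + U = \left(-8\right) \frac{1}{2} + 51 = -4 + 51 = 47$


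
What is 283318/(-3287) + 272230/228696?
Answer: -31949436659/375861876 ≈ -85.003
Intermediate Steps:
283318/(-3287) + 272230/228696 = 283318*(-1/3287) + 272230*(1/228696) = -283318/3287 + 136115/114348 = -31949436659/375861876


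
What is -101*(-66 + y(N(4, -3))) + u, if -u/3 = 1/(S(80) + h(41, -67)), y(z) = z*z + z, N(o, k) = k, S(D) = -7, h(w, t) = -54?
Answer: 369663/61 ≈ 6060.0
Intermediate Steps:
y(z) = z + z² (y(z) = z² + z = z + z²)
u = 3/61 (u = -3/(-7 - 54) = -3/(-61) = -3*(-1/61) = 3/61 ≈ 0.049180)
-101*(-66 + y(N(4, -3))) + u = -101*(-66 - 3*(1 - 3)) + 3/61 = -101*(-66 - 3*(-2)) + 3/61 = -101*(-66 + 6) + 3/61 = -101*(-60) + 3/61 = 6060 + 3/61 = 369663/61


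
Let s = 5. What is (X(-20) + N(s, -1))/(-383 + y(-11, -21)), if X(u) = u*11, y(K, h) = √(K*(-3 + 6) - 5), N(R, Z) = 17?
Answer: 11107/20961 + 29*I*√38/20961 ≈ 0.52989 + 0.0085286*I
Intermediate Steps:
y(K, h) = √(-5 + 3*K) (y(K, h) = √(K*3 - 5) = √(3*K - 5) = √(-5 + 3*K))
X(u) = 11*u
(X(-20) + N(s, -1))/(-383 + y(-11, -21)) = (11*(-20) + 17)/(-383 + √(-5 + 3*(-11))) = (-220 + 17)/(-383 + √(-5 - 33)) = -203/(-383 + √(-38)) = -203/(-383 + I*√38)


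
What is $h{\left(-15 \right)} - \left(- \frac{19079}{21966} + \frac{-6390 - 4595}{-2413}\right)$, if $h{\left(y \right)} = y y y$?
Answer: $- \frac{179083617133}{53003958} \approx -3378.7$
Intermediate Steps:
$h{\left(y \right)} = y^{3}$ ($h{\left(y \right)} = y^{2} y = y^{3}$)
$h{\left(-15 \right)} - \left(- \frac{19079}{21966} + \frac{-6390 - 4595}{-2413}\right) = \left(-15\right)^{3} - \left(- \frac{19079}{21966} + \frac{-6390 - 4595}{-2413}\right) = -3375 - \left(\left(-19079\right) \frac{1}{21966} + \left(-6390 - 4595\right) \left(- \frac{1}{2413}\right)\right) = -3375 - \left(- \frac{19079}{21966} - - \frac{10985}{2413}\right) = -3375 - \left(- \frac{19079}{21966} + \frac{10985}{2413}\right) = -3375 - \frac{195258883}{53003958} = - \frac{179083617133}{53003958}$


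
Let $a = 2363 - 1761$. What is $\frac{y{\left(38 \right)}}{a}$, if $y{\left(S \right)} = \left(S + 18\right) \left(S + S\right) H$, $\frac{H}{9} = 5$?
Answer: $\frac{13680}{43} \approx 318.14$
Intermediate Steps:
$H = 45$ ($H = 9 \cdot 5 = 45$)
$y{\left(S \right)} = 90 S \left(18 + S\right)$ ($y{\left(S \right)} = \left(S + 18\right) \left(S + S\right) 45 = \left(18 + S\right) 2 S 45 = 2 S \left(18 + S\right) 45 = 90 S \left(18 + S\right)$)
$a = 602$ ($a = 2363 - 1761 = 602$)
$\frac{y{\left(38 \right)}}{a} = \frac{90 \cdot 38 \left(18 + 38\right)}{602} = 90 \cdot 38 \cdot 56 \cdot \frac{1}{602} = 191520 \cdot \frac{1}{602} = \frac{13680}{43}$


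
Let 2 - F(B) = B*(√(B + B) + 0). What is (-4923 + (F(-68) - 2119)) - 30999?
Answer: -38039 + 136*I*√34 ≈ -38039.0 + 793.01*I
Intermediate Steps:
F(B) = 2 - √2*B^(3/2) (F(B) = 2 - B*(√(B + B) + 0) = 2 - B*(√(2*B) + 0) = 2 - B*(√2*√B + 0) = 2 - B*√2*√B = 2 - √2*B^(3/2))
(-4923 + (F(-68) - 2119)) - 30999 = (-4923 + ((2 - √2*(-68)^(3/2)) - 2119)) - 30999 = (-4923 + ((2 - √2*(-136*I*√17)) - 2119)) - 30999 = (-4923 + ((2 + 136*I*√34) - 2119)) - 30999 = (-4923 + (-2117 + 136*I*√34)) - 30999 = (-7040 + 136*I*√34) - 30999 = -38039 + 136*I*√34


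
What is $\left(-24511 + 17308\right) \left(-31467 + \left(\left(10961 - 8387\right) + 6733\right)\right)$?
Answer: $159618480$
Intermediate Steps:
$\left(-24511 + 17308\right) \left(-31467 + \left(\left(10961 - 8387\right) + 6733\right)\right) = - 7203 \left(-31467 + \left(2574 + 6733\right)\right) = - 7203 \left(-31467 + 9307\right) = \left(-7203\right) \left(-22160\right) = 159618480$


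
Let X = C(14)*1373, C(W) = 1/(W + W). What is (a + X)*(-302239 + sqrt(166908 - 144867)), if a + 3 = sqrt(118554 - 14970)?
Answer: -(1289 + 112*sqrt(6474))*(302239 - 3*sqrt(2449))/28 ≈ -1.1113e+8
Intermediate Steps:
C(W) = 1/(2*W)
a = -3 + 4*sqrt(6474) (a = -3 + sqrt(118554 - 14970) = -3 + sqrt(103584) = -3 + 4*sqrt(6474) ≈ 318.84)
X = 1373/28 (X = ((1/2)/14)*1373 = ((1/2)*(1/14))*1373 = (1/28)*1373 = 1373/28 ≈ 49.036)
(a + X)*(-302239 + sqrt(166908 - 144867)) = ((-3 + 4*sqrt(6474)) + 1373/28)*(-302239 + sqrt(166908 - 144867)) = (1289/28 + 4*sqrt(6474))*(-302239 + sqrt(22041)) = (1289/28 + 4*sqrt(6474))*(-302239 + 3*sqrt(2449)) = (-302239 + 3*sqrt(2449))*(1289/28 + 4*sqrt(6474))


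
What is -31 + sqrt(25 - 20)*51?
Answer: -31 + 51*sqrt(5) ≈ 83.039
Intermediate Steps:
-31 + sqrt(25 - 20)*51 = -31 + sqrt(5)*51 = -31 + 51*sqrt(5)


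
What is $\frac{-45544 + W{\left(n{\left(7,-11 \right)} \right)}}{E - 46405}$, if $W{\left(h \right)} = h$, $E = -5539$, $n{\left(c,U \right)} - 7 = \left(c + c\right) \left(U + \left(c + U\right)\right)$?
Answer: $\frac{45747}{51944} \approx 0.8807$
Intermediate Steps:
$n{\left(c,U \right)} = 7 + 2 c \left(c + 2 U\right)$ ($n{\left(c,U \right)} = 7 + \left(c + c\right) \left(U + \left(c + U\right)\right) = 7 + 2 c \left(U + \left(U + c\right)\right) = 7 + 2 c \left(c + 2 U\right)$)
$\frac{-45544 + W{\left(n{\left(7,-11 \right)} \right)}}{E - 46405} = \frac{-45544 + \left(7 + 2 \cdot 7^{2} + 4 \left(-11\right) 7\right)}{-5539 - 46405} = \frac{-45544 + \left(7 + 2 \cdot 49 - 308\right)}{-51944} = \left(-45544 + \left(7 + 98 - 308\right)\right) \left(- \frac{1}{51944}\right) = \left(-45544 - 203\right) \left(- \frac{1}{51944}\right) = \left(-45747\right) \left(- \frac{1}{51944}\right) = \frac{45747}{51944}$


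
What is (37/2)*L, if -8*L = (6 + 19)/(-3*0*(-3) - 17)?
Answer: 925/272 ≈ 3.4007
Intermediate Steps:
L = 25/136 (L = -(6 + 19)/(8*(-3*0*(-3) - 17)) = -25/(8*(0*(-3) - 17)) = -25/(8*(0 - 17)) = -25/(8*(-17)) = -25*(-1)/(8*17) = -⅛*(-25/17) = 25/136 ≈ 0.18382)
(37/2)*L = (37/2)*(25/136) = 925/272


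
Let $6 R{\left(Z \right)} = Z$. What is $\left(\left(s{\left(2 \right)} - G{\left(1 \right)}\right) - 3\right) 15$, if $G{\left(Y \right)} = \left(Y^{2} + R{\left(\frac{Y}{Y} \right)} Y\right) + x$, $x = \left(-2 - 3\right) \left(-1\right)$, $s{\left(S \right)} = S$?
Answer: $- \frac{215}{2} \approx -107.5$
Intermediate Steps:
$R{\left(Z \right)} = \frac{Z}{6}$
$x = 5$ ($x = \left(-5\right) \left(-1\right) = 5$)
$G{\left(Y \right)} = 5 + Y^{2} + \frac{Y}{6}$ ($G{\left(Y \right)} = \left(Y^{2} + \frac{Y \frac{1}{Y}}{6} Y\right) + 5 = \left(Y^{2} + \frac{1}{6} \cdot 1 Y\right) + 5 = \left(Y^{2} + \frac{Y}{6}\right) + 5 = 5 + Y^{2} + \frac{Y}{6}$)
$\left(\left(s{\left(2 \right)} - G{\left(1 \right)}\right) - 3\right) 15 = \left(\left(2 - \left(5 + 1^{2} + \frac{1}{6} \cdot 1\right)\right) - 3\right) 15 = \left(\left(2 - \left(5 + 1 + \frac{1}{6}\right)\right) - 3\right) 15 = \left(\left(2 - \frac{37}{6}\right) - 3\right) 15 = \left(- \frac{25}{6} - 3\right) 15 = \left(- \frac{43}{6}\right) 15 = - \frac{215}{2}$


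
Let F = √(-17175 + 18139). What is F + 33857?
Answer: 33857 + 2*√241 ≈ 33888.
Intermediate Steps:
F = 2*√241 (F = √964 = 2*√241 ≈ 31.048)
F + 33857 = 2*√241 + 33857 = 33857 + 2*√241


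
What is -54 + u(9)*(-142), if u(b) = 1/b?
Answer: -628/9 ≈ -69.778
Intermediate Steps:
u(b) = 1/b
-54 + u(9)*(-142) = -54 - 142/9 = -628/9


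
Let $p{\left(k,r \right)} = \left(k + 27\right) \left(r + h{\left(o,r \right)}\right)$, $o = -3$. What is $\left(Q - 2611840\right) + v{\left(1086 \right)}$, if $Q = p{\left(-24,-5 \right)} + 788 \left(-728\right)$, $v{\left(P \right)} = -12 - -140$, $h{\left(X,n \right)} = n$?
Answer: $-3185406$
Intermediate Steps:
$v{\left(P \right)} = 128$ ($v{\left(P \right)} = -12 + 140 = 128$)
$p{\left(k,r \right)} = 2 r \left(27 + k\right)$ ($p{\left(k,r \right)} = \left(k + 27\right) \left(r + r\right) = \left(27 + k\right) 2 r = 2 r \left(27 + k\right)$)
$Q = -573694$ ($Q = 2 \left(-5\right) \left(27 - 24\right) + 788 \left(-728\right) = 2 \left(-5\right) 3 - 573664 = -30 - 573664 = -573694$)
$\left(Q - 2611840\right) + v{\left(1086 \right)} = \left(-573694 - 2611840\right) + 128 = -3185534 + 128 = -3185406$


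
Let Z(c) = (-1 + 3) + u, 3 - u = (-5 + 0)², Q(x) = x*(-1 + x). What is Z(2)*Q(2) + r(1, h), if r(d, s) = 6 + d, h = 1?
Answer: -33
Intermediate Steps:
u = -22 (u = 3 - (-5 + 0)² = 3 - 1*(-5)² = 3 - 1*25 = 3 - 25 = -22)
Z(c) = -20 (Z(c) = (-1 + 3) - 22 = 2 - 22 = -20)
Z(2)*Q(2) + r(1, h) = -40*(-1 + 2) + (6 + 1) = -40 + 7 = -33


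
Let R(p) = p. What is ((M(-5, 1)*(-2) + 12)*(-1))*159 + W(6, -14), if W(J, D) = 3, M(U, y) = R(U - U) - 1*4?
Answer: -3177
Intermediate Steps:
M(U, y) = -4 (M(U, y) = (U - U) - 1*4 = 0 - 4 = -4)
((M(-5, 1)*(-2) + 12)*(-1))*159 + W(6, -14) = ((-4*(-2) + 12)*(-1))*159 + 3 = ((8 + 12)*(-1))*159 + 3 = (20*(-1))*159 + 3 = -20*159 + 3 = -3180 + 3 = -3177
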